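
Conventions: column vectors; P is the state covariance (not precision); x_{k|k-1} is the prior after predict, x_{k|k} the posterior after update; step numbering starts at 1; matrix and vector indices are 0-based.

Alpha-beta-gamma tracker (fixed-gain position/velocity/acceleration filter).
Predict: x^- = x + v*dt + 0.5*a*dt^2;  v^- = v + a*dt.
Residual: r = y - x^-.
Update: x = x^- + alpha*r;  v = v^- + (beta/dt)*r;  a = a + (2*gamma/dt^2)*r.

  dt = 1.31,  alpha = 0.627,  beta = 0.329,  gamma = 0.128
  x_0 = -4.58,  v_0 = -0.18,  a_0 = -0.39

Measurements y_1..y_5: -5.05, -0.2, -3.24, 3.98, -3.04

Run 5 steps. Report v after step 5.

v_post = 1.5542

step 1: x_pred=-5.1504  r=0.1004  x^+=-5.0875  v^+=-0.6657  a^+=-0.3750
step 2: x_pred=-6.2813  r=6.0813  x^+=-2.4683  v^+=0.3703  a^+=0.5322
step 3: x_pred=-1.5266  r=-1.7134  x^+=-2.6009  v^+=0.6371  a^+=0.2766
step 4: x_pred=-1.5289  r=5.5089  x^+=1.9252  v^+=2.3830  a^+=1.0984
step 5: x_pred=5.9893  r=-9.0293  x^+=0.3279  v^+=1.5542  a^+=-0.2486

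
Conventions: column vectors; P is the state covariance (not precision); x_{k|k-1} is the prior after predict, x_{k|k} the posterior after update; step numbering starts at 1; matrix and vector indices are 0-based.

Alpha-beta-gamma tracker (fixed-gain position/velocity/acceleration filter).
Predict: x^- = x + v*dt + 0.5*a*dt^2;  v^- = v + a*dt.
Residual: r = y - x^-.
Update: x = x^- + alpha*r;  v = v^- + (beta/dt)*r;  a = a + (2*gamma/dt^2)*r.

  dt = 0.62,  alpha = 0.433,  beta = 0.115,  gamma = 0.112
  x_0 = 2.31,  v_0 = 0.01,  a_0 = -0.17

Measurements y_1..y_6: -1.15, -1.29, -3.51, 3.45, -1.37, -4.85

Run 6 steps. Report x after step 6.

step 1: x_pred=2.2835  r=-3.4335  x^+=0.7968  v^+=-0.7323  a^+=-2.1708
step 2: x_pred=-0.0744  r=-1.2156  x^+=-0.6008  v^+=-2.3036  a^+=-2.8792
step 3: x_pred=-2.5824  r=-0.9276  x^+=-2.9840  v^+=-4.2608  a^+=-3.4197
step 4: x_pred=-6.2830  r=9.7330  x^+=-2.0686  v^+=-4.5757  a^+=2.2520
step 5: x_pred=-4.4727  r=3.1027  x^+=-3.1292  v^+=-2.6039  a^+=4.0600
step 6: x_pred=-3.9633  r=-0.8867  x^+=-4.3473  v^+=-0.2512  a^+=3.5433

x_post = -4.3473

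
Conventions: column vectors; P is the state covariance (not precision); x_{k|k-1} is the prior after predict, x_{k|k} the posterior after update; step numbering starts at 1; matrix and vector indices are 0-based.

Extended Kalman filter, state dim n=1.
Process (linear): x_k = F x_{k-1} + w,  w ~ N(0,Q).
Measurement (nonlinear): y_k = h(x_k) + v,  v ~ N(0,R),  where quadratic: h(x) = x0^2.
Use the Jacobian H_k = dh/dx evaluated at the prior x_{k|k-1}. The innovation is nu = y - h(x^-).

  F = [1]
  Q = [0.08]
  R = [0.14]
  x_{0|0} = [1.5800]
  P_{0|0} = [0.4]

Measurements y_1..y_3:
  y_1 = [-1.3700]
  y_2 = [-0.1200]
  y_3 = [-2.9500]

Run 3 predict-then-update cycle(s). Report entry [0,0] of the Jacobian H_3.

H_jac[0,0] = 0.5796

step 1: x^-=[1.5800]  P^-=[0.4800]  H_jac=[3.1600]  S=[4.9331]  K=[0.3075]  nu=[-3.8664]  x^+=[0.3912]  P^+=[0.0136]
step 2: x^-=[0.3912]  P^-=[0.0936]  H_jac=[0.7824]  S=[0.1973]  K=[0.3712]  nu=[-0.2730]  x^+=[0.2898]  P^+=[0.0664]
step 3: x^-=[0.2898]  P^-=[0.1464]  H_jac=[0.5796]  S=[0.1892]  K=[0.4486]  nu=[-3.0340]  x^+=[-1.0713]  P^+=[0.1084]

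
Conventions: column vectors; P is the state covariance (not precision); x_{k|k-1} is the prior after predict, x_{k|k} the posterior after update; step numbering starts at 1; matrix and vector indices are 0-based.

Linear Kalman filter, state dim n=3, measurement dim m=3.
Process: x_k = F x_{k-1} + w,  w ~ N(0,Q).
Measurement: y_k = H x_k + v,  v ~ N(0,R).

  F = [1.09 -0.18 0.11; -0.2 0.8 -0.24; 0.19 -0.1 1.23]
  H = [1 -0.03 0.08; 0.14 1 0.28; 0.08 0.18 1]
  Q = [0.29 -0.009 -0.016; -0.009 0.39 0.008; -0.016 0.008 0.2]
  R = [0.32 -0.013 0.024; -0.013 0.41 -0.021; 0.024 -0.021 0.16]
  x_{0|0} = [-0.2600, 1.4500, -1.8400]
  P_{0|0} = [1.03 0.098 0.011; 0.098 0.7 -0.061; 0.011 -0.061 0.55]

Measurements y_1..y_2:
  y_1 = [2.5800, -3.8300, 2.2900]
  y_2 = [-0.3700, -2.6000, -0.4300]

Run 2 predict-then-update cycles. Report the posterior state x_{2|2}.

x_post = [0.5076, -2.6431, 0.7089]

step 1: x^-=[-0.7468, 1.6536, -2.4576]  P^-=[1.5097 -0.2710 0.2994; -0.2710 0.9040 -0.2973; 0.2994 -0.2973 1.0927]  S=[1.9031 -0.0082 0.4852; -0.0082 1.2103 0.1724; 0.4852 0.1724 1.2247]  K=[0.8164 0.0290 -0.0242; -0.1220 0.6707 -0.1737; -0.0186 -0.0848 0.8874]  nu=[3.5730, -4.6909, 4.5097]  x^+=[1.9250, -2.7116, 1.8752]  P^+=[0.2592 -0.0347 0.0006; -0.0347 0.3126 -0.0983; 0.0006 -0.0983 0.1610]
step 2: x^-=[2.7926, -3.0043, 2.9434]  P^-=[0.6277 -0.1593 0.0937; -0.1593 0.6586 -0.1796; 0.0937 -0.1796 0.4818]  S=[0.9768 -0.0783 0.1780; -0.0783 0.9808 0.0493; 0.1780 0.0493 0.6129]  K=[0.6563 0.0065 -0.0031; -0.1265 0.5940 -0.1314; -0.0017 -0.0701 0.7517]  nu=[-3.4882, -0.8108, -3.0560]  x^+=[0.5076, -2.6431, 0.7089]  P^+=[0.2084 -0.0364 0.0050; -0.0364 0.2764 -0.0834; 0.0050 -0.0834 0.1363]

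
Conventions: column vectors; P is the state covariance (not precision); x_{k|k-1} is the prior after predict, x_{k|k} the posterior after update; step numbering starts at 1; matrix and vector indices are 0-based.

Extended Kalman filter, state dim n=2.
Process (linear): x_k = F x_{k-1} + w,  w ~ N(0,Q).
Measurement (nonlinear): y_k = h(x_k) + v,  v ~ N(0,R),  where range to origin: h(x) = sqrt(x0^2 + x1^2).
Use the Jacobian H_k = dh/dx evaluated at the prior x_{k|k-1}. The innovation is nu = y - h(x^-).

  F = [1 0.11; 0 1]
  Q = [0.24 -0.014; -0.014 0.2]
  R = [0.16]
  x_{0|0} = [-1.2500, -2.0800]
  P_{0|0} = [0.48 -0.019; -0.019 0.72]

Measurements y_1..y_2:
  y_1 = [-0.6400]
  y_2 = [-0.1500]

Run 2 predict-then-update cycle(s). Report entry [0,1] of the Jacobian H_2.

H_jac[0,1] = 0.9667

step 1: x^-=[-1.4788, -2.0800]  P^-=[0.7245 0.0462; 0.0462 0.9200]  H_jac=[-0.5794 -0.8150]  S=[1.0580]  K=[-0.4324; -0.7340]  nu=[-3.1921]  x^+=[-0.0985, 0.2630]  P^+=[0.5267 -0.2896; -0.2896 0.3500]
step 2: x^-=[-0.0696, 0.2630]  P^-=[0.7072 -0.2651; -0.2651 0.5500]  H_jac=[-0.2559 0.9667]  S=[0.8514]  K=[-0.5135; 0.7041]  nu=[-0.4221]  x^+=[0.1471, -0.0342]  P^+=[0.4827 0.0428; 0.0428 0.1279]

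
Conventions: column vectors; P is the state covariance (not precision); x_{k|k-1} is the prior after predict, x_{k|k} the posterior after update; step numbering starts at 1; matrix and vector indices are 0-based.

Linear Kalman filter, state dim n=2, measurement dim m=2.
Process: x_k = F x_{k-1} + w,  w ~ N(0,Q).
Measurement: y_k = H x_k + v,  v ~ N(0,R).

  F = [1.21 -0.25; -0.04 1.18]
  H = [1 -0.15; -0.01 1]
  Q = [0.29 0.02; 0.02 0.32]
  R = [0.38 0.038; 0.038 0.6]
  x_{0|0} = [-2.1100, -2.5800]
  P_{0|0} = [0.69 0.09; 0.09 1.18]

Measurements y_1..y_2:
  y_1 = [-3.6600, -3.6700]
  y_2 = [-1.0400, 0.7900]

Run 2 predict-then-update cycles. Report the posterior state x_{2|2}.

x_post = [-2.1442, -1.2000]

step 1: x^-=[-1.9081, -2.9600]  P^-=[1.3195 -0.2321; -0.2321 1.9556]  S=[1.8132 -0.5010; -0.5010 2.5604]  K=[0.7617 0.0532; -0.0830 0.7485]  nu=[-2.1959, -0.7291]  x^+=[-3.6194, -3.3235]  P^+=[0.3010 0.0639; 0.0639 0.4466]
step 2: x^-=[-3.5487, -3.7769]  P^-=[0.7200 -0.0344; -0.0344 0.9362]  S=[1.1314 -0.1441; -0.1441 1.5370]  K=[0.6452 0.0334; -0.0779 0.6021]  nu=[1.9421, 4.5314]  x^+=[-2.1442, -1.2000]  P^+=[0.2535 0.0471; 0.0471 0.3587]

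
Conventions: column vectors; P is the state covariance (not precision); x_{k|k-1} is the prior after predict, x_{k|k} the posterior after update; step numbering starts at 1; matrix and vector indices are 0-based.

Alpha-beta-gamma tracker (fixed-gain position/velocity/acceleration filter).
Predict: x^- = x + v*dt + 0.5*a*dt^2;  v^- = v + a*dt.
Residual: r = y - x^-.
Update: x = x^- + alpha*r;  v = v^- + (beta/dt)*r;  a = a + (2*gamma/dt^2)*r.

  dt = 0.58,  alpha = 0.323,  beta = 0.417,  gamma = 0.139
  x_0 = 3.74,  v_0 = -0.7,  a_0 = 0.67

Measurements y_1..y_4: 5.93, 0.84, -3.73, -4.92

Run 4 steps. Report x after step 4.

x_post = -4.0479

step 1: x_pred=3.4467  r=2.4833  x^+=4.2488  v^+=1.4740  a^+=2.7222
step 2: x_pred=5.5616  r=-4.7216  x^+=4.0365  v^+=-0.3418  a^+=-1.1797
step 3: x_pred=3.6399  r=-7.3699  x^+=1.2594  v^+=-6.3247  a^+=-7.2702
step 4: x_pred=-3.6318  r=-1.2882  x^+=-4.0479  v^+=-11.4676  a^+=-8.3347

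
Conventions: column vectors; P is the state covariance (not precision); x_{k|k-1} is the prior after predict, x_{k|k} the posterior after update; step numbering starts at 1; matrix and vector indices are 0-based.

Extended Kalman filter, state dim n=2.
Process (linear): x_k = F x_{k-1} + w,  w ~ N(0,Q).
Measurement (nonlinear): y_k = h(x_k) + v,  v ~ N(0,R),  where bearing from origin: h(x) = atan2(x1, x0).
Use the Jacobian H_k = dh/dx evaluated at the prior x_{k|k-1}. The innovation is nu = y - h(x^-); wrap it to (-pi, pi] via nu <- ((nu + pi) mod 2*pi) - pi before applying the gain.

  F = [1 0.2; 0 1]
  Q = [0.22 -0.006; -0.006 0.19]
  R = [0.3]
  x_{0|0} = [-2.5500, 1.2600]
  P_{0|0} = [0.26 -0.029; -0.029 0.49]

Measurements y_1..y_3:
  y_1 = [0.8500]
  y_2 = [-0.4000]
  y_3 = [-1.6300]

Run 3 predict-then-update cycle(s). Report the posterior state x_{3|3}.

x_post = [2.5849, 3.1554]

step 1: x^-=[-2.2980, 1.2600]  P^-=[0.4880 0.0630; 0.0630 0.6800]  H_jac=[-0.1834 -0.3346]  S=[0.4003]  K=[-0.2763; -0.5973]  nu=[-1.7901]  x^+=[-1.8034, 2.3291]  P^+=[0.4574 -0.0031; -0.0031 0.5372]
step 2: x^-=[-1.3376, 2.3291]  P^-=[0.6977 0.0984; 0.0984 0.7272]  H_jac=[-0.3229 -0.1854]  S=[0.4095]  K=[-0.5946; -0.4068]  nu=[-2.4921]  x^+=[0.1443, 3.3430]  P^+=[0.5529 -0.0007; -0.0007 0.6594]
step 3: x^-=[0.8129, 3.3430]  P^-=[0.7990 0.1252; 0.1252 0.8494]  H_jac=[-0.2824 0.0687]  S=[0.3629]  K=[-0.5982; 0.0633]  nu=[-2.9623]  x^+=[2.5849, 3.1554]  P^+=[0.6692 0.1389; 0.1389 0.8480]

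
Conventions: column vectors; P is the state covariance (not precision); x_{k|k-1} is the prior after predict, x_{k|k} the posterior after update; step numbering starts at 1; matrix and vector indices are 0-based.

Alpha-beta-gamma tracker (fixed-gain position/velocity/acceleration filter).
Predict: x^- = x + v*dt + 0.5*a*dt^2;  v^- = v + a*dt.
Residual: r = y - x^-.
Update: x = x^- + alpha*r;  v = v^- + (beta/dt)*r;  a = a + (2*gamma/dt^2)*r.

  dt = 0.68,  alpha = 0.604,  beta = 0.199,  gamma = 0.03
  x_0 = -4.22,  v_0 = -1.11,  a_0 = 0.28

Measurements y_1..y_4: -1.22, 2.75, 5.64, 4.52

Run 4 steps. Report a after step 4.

a_post = 1.4319

step 1: x_pred=-4.9101  r=3.6901  x^+=-2.6813  v^+=0.1603  a^+=0.7588
step 2: x_pred=-2.3968  r=5.1468  x^+=0.7119  v^+=2.1825  a^+=1.4267
step 3: x_pred=2.5258  r=3.1142  x^+=4.4068  v^+=4.0640  a^+=1.8307
step 4: x_pred=7.5935  r=-3.0735  x^+=5.7371  v^+=4.4094  a^+=1.4319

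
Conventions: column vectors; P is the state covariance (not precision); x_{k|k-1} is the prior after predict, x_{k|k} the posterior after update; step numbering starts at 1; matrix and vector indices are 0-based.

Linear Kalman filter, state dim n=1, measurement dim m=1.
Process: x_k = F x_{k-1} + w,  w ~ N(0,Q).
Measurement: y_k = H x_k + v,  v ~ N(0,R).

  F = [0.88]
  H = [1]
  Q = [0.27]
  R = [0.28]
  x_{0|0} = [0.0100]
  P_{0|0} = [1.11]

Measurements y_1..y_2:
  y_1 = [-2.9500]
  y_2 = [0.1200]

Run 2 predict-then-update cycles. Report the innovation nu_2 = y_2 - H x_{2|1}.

step 1: x^-=[0.0088]  P^-=[1.1296]  S=[1.4096]  K=[0.8014]  nu=[-2.9588]  x^+=[-2.3623]  P^+=[0.2244]
step 2: x^-=[-2.0788]  P^-=[0.4438]  S=[0.7238]  K=[0.6131]  nu=[2.1988]  x^+=[-0.7306]  P^+=[0.1717]

innov = [2.1988]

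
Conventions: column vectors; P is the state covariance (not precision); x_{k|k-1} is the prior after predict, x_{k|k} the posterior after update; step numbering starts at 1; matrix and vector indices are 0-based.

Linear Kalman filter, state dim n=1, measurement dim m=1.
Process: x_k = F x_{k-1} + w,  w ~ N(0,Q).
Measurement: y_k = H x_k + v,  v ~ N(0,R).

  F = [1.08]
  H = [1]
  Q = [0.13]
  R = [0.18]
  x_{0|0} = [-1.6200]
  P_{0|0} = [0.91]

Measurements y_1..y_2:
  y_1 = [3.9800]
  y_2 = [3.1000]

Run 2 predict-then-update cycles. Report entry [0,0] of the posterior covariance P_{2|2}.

step 1: x^-=[-1.7496]  P^-=[1.1914]  S=[1.3714]  K=[0.8687]  nu=[5.7296]  x^+=[3.2280]  P^+=[0.1564]
step 2: x^-=[3.4862]  P^-=[0.3124]  S=[0.4924]  K=[0.6344]  nu=[-0.3862]  x^+=[3.2412]  P^+=[0.1142]

P_post[0,0] = 0.1142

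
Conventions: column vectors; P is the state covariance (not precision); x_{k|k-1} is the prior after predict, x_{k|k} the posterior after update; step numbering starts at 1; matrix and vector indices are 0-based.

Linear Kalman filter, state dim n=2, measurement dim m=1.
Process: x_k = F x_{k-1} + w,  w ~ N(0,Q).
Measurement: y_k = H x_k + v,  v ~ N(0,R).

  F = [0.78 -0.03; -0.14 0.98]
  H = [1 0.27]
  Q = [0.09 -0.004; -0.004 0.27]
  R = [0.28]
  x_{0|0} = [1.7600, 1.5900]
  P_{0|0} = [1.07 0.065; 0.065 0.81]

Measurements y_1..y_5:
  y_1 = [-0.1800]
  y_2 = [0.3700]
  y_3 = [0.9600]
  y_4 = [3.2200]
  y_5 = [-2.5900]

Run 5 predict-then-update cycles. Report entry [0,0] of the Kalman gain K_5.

K[0,0] = 0.2637

step 1: x^-=[1.3251, 1.3118]  P^-=[0.7387 -0.0947; -0.0947 1.0511]  S=[1.0442]  K=[0.6829; 0.1811]  nu=[-1.8593]  x^+=[0.0553, 0.9751]  P^+=[0.2517 -0.2238; -0.2238 1.0168]
step 2: x^-=[0.0139, 0.9479]  P^-=[0.2545 -0.2334; -0.2334 1.3129]  S=[0.5042]  K=[0.3798; 0.2401]  nu=[0.1002]  x^+=[0.0519, 0.9719]  P^+=[0.1818 -0.2794; -0.2794 1.2838]
step 3: x^-=[0.0114, 0.9452]  P^-=[0.2148 -0.2763; -0.2763 1.5832]  S=[0.4610]  K=[0.3041; 0.3278]  nu=[0.6934]  x^+=[0.2223, 1.1725]  P^+=[0.1722 -0.3223; -0.3223 1.5337]
step 4: x^-=[0.1382, 1.1180]  P^-=[0.2112 -0.3156; -0.3156 1.8348]  S=[0.4545]  K=[0.2772; 0.3955]  nu=[2.7800]  x^+=[0.9088, 2.2174]  P^+=[0.1763 -0.3654; -0.3654 1.7637]
step 5: x^-=[0.6424, 2.0459]  P^-=[0.2159 -0.3560; -0.3560 2.0676]  S=[0.4544]  K=[0.2637; 0.4451]  nu=[-3.7847]  x^+=[-0.3556, 0.3614]  P^+=[0.1843 -0.4093; -0.4093 1.9775]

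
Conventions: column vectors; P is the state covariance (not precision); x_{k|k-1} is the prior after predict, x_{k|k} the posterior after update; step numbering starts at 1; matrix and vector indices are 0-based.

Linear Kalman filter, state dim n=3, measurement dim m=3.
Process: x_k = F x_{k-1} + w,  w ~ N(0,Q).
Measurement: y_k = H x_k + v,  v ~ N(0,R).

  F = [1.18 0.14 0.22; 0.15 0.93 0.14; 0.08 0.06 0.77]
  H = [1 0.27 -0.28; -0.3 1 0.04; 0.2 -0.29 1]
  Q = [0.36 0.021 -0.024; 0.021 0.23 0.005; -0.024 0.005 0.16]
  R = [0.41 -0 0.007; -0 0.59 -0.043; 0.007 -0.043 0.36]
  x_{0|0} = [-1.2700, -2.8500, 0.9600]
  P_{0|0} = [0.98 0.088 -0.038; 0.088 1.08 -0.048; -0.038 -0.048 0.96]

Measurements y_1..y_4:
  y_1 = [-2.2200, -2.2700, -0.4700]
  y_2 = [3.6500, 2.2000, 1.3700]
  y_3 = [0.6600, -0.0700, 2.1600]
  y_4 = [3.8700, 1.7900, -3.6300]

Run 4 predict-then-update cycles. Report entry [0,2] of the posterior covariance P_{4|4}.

P_post[0,2] = 0.0204

step 1: x^-=[-1.6864, -2.7066, 0.4666]  P^-=[1.7986 0.4448 0.2064; 0.4448 1.2154 0.1483; 0.2064 0.1483 0.7311]  S=[2.4567 0.1748 0.2088; 0.1748 1.7085 -0.2602; 0.2088 -0.2602 1.2102]  K=[0.7462 -0.0947 0.2121; 0.2551 0.6094 -0.0082; -0.0503 0.1715 0.6482]  nu=[0.3278, -0.0880, -1.3842]  x^+=[-1.7270, -2.6652, -0.4623]  P^+=[0.3091 0.0265 0.0315; 0.0265 0.3649 0.0732; 0.0315 0.0732 0.2406]
step 2: x^-=[-2.5128, -2.8025, -0.6540]  P^-=[0.8388 0.1829 0.0892; 0.1829 0.5851 0.1142; 0.0892 0.1142 0.3168]  S=[1.3478 0.0512 0.1214; 0.0512 1.1483 -0.1110; 0.1214 -0.1110 0.7078]  K=[0.6277 -0.0683 0.1697; 0.2110 0.4571 0.0088; -0.0223 0.1317 0.4505]  nu=[6.7363, 4.2748, 1.7139]  x^+=[1.7147, 0.5883, 0.5308]  P^+=[0.2579 0.0287 0.0252; 0.0287 0.2756 0.0592; 0.0252 0.0592 0.1685]
step 3: x^-=[2.2225, 0.8786, 0.5812]  P^-=[0.7588 0.1581 0.0641; 0.1581 0.5019 0.0901; 0.0641 0.0901 0.2714]  S=[1.2626 0.0338 0.0983; 0.0338 1.0715 -0.1075; 0.0983 -0.1075 0.6590]  K=[0.6102 -0.0661 0.1561; 0.2011 0.4215 0.0026; -0.0257 0.1187 0.4148]  nu=[-1.6370, -0.3051, 1.3891]  x^+=[1.4606, 0.4244, 1.1632]  P^+=[0.2497 0.0283 0.0216; 0.0283 0.2550 0.0525; 0.0216 0.0525 0.1549]
step 4: x^-=[2.0388, 0.7766, 1.0379]  P^-=[0.7440 0.1509 0.0566; 0.1509 0.4816 0.0821; 0.0566 0.0821 0.2622]  S=[1.2470 0.0275 0.0913; 0.0275 1.0537 -0.1090; 0.0913 -0.1090 0.6500]  K=[0.6069 -0.0666 0.1523; 0.1978 0.4120 -0.0010; -0.0280 0.1145 0.4073]  nu=[1.9121, 1.5835, -4.8505]  x^+=[2.3552, 1.8120, -0.8099]  P^+=[0.2481 0.0278 0.0204; 0.0278 0.2494 0.0501; 0.0204 0.0501 0.1520]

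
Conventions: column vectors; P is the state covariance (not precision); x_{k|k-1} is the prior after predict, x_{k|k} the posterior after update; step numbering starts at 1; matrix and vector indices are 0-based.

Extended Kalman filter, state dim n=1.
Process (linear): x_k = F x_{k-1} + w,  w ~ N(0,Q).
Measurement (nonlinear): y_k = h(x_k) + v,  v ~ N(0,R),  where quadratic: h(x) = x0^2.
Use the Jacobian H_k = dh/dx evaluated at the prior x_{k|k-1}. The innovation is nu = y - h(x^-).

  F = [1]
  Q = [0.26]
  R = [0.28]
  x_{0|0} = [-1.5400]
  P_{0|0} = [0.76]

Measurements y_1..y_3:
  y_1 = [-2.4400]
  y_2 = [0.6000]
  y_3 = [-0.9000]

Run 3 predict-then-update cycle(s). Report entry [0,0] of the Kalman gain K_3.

step 1: x^-=[-1.5400]  P^-=[1.0200]  H_jac=[-3.0800]  S=[9.9561]  K=[-0.3155]  nu=[-4.8116]  x^+=[-0.0217]  P^+=[0.0287]
step 2: x^-=[-0.0217]  P^-=[0.2887]  H_jac=[-0.0435]  S=[0.2805]  K=[-0.0447]  nu=[0.5995]  x^+=[-0.0485]  P^+=[0.2881]
step 3: x^-=[-0.0485]  P^-=[0.5481]  H_jac=[-0.0971]  S=[0.2852]  K=[-0.1866]  nu=[-0.9024]  x^+=[0.1198]  P^+=[0.5382]

K[0,0] = -0.1866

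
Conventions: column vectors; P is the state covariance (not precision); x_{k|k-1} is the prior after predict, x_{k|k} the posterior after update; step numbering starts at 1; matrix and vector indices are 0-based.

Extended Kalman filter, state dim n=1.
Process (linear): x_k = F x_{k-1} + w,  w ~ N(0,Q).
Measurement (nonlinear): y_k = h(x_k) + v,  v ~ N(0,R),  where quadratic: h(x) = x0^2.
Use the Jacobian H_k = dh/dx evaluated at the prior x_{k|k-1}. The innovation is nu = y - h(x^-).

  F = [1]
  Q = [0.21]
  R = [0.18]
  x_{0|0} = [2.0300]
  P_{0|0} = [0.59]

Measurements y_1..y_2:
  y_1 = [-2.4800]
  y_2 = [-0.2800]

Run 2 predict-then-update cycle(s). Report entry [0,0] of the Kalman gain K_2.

step 1: x^-=[2.0300]  P^-=[0.8000]  H_jac=[4.0600]  S=[13.3669]  K=[0.2430]  nu=[-6.6009]  x^+=[0.4261]  P^+=[0.0108]
step 2: x^-=[0.4261]  P^-=[0.2208]  H_jac=[0.8521]  S=[0.3403]  K=[0.5528]  nu=[-0.4615]  x^+=[0.1709]  P^+=[0.1168]

K[0,0] = 0.5528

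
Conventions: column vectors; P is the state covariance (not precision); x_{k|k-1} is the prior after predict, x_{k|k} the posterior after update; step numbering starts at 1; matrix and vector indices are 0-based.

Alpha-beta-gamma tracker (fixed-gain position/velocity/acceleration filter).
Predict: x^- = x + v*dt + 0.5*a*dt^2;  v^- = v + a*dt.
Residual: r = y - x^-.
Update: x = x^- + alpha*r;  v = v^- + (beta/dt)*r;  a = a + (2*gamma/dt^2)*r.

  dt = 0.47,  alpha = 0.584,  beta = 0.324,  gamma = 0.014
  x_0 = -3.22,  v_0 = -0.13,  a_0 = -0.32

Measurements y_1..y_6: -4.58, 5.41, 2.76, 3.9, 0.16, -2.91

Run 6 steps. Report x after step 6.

x_post = -0.5486

step 1: x_pred=-3.3164  r=-1.2636  x^+=-4.0544  v^+=-1.1514  a^+=-0.4802
step 2: x_pred=-4.6486  r=10.0586  x^+=1.2256  v^+=5.5569  a^+=0.7948
step 3: x_pred=3.9251  r=-1.1651  x^+=3.2447  v^+=5.1272  a^+=0.6471
step 4: x_pred=5.7260  r=-1.8260  x^+=4.6596  v^+=4.1726  a^+=0.4157
step 5: x_pred=6.6666  r=-6.5066  x^+=2.8668  v^+=-0.1175  a^+=-0.4091
step 6: x_pred=2.7664  r=-5.6764  x^+=-0.5486  v^+=-4.2228  a^+=-1.1286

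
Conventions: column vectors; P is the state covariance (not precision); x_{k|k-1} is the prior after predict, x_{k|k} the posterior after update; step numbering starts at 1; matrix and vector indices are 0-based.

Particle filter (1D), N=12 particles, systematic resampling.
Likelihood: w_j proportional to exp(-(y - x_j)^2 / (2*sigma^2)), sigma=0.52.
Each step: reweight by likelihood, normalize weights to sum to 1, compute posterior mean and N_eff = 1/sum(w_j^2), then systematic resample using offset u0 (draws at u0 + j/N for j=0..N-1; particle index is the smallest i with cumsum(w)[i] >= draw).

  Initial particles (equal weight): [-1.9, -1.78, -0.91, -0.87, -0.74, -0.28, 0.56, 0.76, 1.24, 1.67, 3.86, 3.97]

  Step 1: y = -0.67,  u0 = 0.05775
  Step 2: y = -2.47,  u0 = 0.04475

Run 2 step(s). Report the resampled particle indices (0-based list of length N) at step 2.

resampled_idx = [0, 0, 1, 1, 2, 2, 3, 4, 5, 5, 6, 8]

step 1: w=[0.0160, 0.0268, 0.2352, 0.2430, 0.2593, 0.1975, 0.0160, 0.0060, 0.0003, 0.0000, 0.0000, 0.0000]  mean=-0.7368  Neff=4.5070  idx=[2, 2, 2, 3, 3, 3, 4, 4, 4, 5, 5, 5]
step 2: w=[0.1543, 0.1543, 0.1543, 0.1222, 0.1222, 0.1222, 0.0549, 0.0549, 0.0549, 0.0020, 0.0020, 0.0020]  mean=-0.8637  Neff=7.9820  idx=[0, 0, 1, 1, 2, 2, 3, 4, 5, 5, 6, 8]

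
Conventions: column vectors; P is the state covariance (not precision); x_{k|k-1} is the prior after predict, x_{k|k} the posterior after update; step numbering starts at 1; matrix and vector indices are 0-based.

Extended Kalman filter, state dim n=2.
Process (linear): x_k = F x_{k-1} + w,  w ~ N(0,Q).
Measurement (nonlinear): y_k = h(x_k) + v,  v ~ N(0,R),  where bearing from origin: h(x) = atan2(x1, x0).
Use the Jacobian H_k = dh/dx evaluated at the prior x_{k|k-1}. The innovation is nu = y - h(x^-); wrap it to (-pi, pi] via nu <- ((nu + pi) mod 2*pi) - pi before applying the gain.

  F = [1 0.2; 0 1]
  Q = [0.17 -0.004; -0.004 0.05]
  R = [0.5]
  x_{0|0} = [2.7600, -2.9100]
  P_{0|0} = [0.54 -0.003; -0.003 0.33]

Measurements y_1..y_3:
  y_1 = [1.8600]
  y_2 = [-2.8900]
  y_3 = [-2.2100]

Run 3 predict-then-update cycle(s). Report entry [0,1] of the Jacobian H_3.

H_jac[0,1] = 0.1219

step 1: x^-=[2.1780, -2.9100]  P^-=[0.7220 0.0590; 0.0590 0.3800]  H_jac=[0.2203 0.1649]  S=[0.5496]  K=[0.3070; 0.1376]  nu=[2.7883]  x^+=[3.0341, -2.5263]  P^+=[0.6702 0.0358; 0.0358 0.3696]
step 2: x^-=[2.5288, -2.5263]  P^-=[0.8693 0.1057; 0.1057 0.4196]  H_jac=[0.1977 0.1979]  S=[0.5587]  K=[0.3451; 0.1860]  nu=[-2.1051]  x^+=[1.8024, -2.9179]  P^+=[0.8028 0.0698; 0.0698 0.4003]
step 3: x^-=[1.2188, -2.9179]  P^-=[1.0167 0.1459; 0.1459 0.4503]  H_jac=[0.2918 0.1219]  S=[0.6036]  K=[0.5209; 0.1614]  nu=[-1.0349]  x^+=[0.6797, -3.0850]  P^+=[0.8529 0.0951; 0.0951 0.4345]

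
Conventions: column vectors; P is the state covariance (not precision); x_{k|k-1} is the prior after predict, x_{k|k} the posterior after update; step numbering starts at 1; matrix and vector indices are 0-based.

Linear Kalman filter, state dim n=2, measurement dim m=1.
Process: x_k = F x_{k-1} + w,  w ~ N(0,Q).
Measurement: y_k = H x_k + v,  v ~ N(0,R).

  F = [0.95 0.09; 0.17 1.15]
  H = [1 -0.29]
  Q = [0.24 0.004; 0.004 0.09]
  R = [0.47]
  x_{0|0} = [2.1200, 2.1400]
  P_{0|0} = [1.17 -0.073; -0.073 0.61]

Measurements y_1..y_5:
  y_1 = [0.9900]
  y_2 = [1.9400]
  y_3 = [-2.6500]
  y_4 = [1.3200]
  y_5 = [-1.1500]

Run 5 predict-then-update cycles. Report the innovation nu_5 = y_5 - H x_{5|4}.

innov = [-1.6129]

step 1: x^-=[2.2066, 2.8214]  P^-=[1.2884 0.1752; 0.1752 0.9020]  S=[1.7326]  K=[0.7143; -0.0498]  nu=[-0.3984]  x^+=[1.9220, 2.8413]  P^+=[0.4044 0.2369; 0.2369 0.8977]
step 2: x^-=[2.0816, 3.5942]  P^-=[0.6528 0.4247; 0.4247 1.3815]  S=[0.9926]  K=[0.5335; 0.0242]  nu=[0.9007]  x^+=[2.5622, 3.6160]  P^+=[0.3702 0.4118; 0.4118 1.3809]
step 3: x^-=[2.7595, 4.5940]  P^-=[0.6557 0.6630; 0.6630 2.0880]  S=[0.9168]  K=[0.5055; 0.0626]  nu=[-4.0773]  x^+=[0.6984, 4.3385]  P^+=[0.4214 0.6339; 0.6339 2.0844]
step 4: x^-=[1.0539, 5.1080]  P^-=[0.7456 0.9901; 0.9901 3.1067]  S=[0.9027]  K=[0.5080; 0.0987]  nu=[1.7474]  x^+=[1.9415, 5.2806]  P^+=[0.5127 0.9448; 0.9448 3.0979]
step 5: x^-=[2.3197, 6.4027]  P^-=[0.8894 1.4541; 1.4541 4.5712]  S=[0.9005]  K=[0.5194; 0.1426]  nu=[-1.6129]  x^+=[1.4819, 6.1727]  P^+=[0.6465 1.3874; 1.3874 4.5529]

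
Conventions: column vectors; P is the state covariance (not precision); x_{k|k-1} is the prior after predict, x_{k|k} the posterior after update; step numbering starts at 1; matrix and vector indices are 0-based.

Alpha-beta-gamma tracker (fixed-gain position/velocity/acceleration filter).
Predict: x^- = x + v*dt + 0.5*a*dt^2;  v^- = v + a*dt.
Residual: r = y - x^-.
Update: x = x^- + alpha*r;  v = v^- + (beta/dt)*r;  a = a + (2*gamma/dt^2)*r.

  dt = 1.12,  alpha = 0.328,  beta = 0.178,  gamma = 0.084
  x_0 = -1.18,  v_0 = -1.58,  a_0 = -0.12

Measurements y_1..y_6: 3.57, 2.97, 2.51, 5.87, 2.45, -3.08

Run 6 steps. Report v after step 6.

v_post = 1.8827

step 1: x_pred=-3.0249  r=6.5949  x^+=-0.8617  v^+=-0.6663  a^+=0.7632
step 2: x_pred=-1.1293  r=4.0993  x^+=0.2153  v^+=0.8400  a^+=1.3123
step 3: x_pred=1.9792  r=0.5308  x^+=2.1533  v^+=2.3941  a^+=1.3833
step 4: x_pred=5.7023  r=0.1677  x^+=5.7573  v^+=3.9701  a^+=1.4058
step 5: x_pred=11.0856  r=-8.6356  x^+=8.2531  v^+=4.1722  a^+=0.2493
step 6: x_pred=13.0823  r=-16.1623  x^+=7.7810  v^+=1.8827  a^+=-1.9153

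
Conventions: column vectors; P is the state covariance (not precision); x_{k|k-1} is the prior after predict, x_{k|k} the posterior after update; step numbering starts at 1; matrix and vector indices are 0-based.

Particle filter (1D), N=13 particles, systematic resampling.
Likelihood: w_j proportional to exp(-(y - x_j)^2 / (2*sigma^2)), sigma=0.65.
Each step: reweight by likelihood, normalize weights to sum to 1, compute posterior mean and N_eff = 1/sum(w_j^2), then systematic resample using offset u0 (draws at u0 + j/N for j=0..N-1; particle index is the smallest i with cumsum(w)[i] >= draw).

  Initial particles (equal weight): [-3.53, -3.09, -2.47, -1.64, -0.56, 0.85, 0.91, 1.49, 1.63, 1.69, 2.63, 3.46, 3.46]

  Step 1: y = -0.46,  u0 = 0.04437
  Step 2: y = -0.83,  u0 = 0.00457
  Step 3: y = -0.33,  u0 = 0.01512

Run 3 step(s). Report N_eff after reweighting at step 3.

N_eff = 11.5250

step 1: w=[0.0000, 0.0002, 0.0058, 0.1327, 0.6815, 0.0905, 0.0748, 0.0077, 0.0039, 0.0029, 0.0000, 0.0000, 0.0000]  mean=-0.4465  Neff=2.0163  idx=[3, 3, 4, 4, 4, 4, 4, 4, 4, 4, 4, 5, 6]
step 2: w=[0.0498, 0.0498, 0.0993, 0.0993, 0.0993, 0.0993, 0.0993, 0.0993, 0.0993, 0.0993, 0.0993, 0.0038, 0.0030]  mean=-0.6577  Neff=10.6722  idx=[0, 1, 2, 3, 4, 4, 5, 6, 7, 8, 8, 9, 10]
step 3: w=[0.0124, 0.0124, 0.0887, 0.0887, 0.0887, 0.0887, 0.0887, 0.0887, 0.0887, 0.0887, 0.0887, 0.0887, 0.0887]  mean=-0.5868  Neff=11.5250  idx=[1, 2, 3, 4, 5, 6, 7, 7, 8, 9, 10, 11, 12]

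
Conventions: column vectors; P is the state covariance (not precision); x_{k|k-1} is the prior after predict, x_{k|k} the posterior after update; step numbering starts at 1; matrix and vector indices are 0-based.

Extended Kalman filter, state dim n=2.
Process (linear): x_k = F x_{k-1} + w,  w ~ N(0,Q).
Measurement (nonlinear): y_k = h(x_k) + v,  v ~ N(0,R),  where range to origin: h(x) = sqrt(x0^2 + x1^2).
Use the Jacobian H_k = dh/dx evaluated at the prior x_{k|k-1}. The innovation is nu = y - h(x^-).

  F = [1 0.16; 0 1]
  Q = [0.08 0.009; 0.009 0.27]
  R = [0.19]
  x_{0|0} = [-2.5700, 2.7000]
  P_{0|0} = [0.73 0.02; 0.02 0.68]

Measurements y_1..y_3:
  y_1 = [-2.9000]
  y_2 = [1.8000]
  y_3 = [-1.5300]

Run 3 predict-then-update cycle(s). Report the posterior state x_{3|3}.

step 1: x^-=[-2.1380, 2.7000]  P^-=[0.8338 0.1378; 0.1378 0.9500]  H_jac=[-0.6208 0.7840]  S=[0.9611]  K=[-0.4262; 0.6859]  nu=[-6.3440]  x^+=[0.5656, -1.6515]  P^+=[0.6593 0.4187; 0.4187 0.4978]
step 2: x^-=[0.3014, -1.6515]  P^-=[0.8860 0.5074; 0.5074 0.7678]  H_jac=[0.1795 -0.9838]  S=[0.7824]  K=[-0.4347; -0.8490]  nu=[0.1213]  x^+=[0.2487, -1.7544]  P^+=[0.7382 0.2187; 0.2187 0.2039]
step 3: x^-=[-0.0320, -1.7544]  P^-=[0.8934 0.2603; 0.2603 0.4739]  H_jac=[-0.0182 -0.9998]  S=[0.6735]  K=[-0.4106; -0.7105]  nu=[-3.2847]  x^+=[1.3167, 0.5794]  P^+=[0.7798 0.0638; 0.0638 0.1339]

x_post = [1.3167, 0.5794]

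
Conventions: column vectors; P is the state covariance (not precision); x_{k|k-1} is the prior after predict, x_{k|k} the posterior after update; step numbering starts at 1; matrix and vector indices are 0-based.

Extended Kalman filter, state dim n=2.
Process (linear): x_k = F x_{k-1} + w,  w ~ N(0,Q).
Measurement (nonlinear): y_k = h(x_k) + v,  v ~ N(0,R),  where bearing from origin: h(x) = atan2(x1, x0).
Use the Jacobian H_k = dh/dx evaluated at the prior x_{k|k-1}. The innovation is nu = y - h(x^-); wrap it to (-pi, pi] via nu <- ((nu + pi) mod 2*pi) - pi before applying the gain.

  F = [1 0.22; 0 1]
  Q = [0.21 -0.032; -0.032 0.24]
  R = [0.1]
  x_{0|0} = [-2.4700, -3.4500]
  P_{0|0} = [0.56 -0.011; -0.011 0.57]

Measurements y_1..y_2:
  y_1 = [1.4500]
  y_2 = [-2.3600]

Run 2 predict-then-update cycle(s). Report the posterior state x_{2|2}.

x_post = [-5.6747, -2.0941]

step 1: x^-=[-3.2290, -3.4500]  P^-=[0.7927 0.0824; 0.0824 0.8100]  H_jac=[0.1545 -0.1446]  S=[0.1322]  K=[0.8365; -0.7898]  nu=[-2.5101]  x^+=[-5.3287, -1.4674]  P^+=[0.7003 0.1697; 0.1697 0.7275]
step 2: x^-=[-5.6515, -1.4674]  P^-=[1.0202 0.2978; 0.2978 0.9675]  H_jac=[0.0430 -0.1658]  S=[0.1242]  K=[-0.0439; -1.1879]  nu=[0.5275]  x^+=[-5.6747, -2.0941]  P^+=[1.0199 0.2913; 0.2913 0.7922]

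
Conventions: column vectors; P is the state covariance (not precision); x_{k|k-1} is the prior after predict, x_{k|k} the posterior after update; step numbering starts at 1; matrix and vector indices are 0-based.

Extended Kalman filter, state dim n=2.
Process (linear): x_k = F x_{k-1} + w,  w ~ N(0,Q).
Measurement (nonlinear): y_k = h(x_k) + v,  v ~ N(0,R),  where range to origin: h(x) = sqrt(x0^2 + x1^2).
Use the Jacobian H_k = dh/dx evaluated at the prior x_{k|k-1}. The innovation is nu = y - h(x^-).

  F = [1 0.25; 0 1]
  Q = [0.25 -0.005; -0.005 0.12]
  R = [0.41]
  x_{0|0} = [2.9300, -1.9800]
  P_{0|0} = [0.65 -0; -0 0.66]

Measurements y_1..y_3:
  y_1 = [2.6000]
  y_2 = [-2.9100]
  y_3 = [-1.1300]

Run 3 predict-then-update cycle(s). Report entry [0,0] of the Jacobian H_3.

H_jac[0,0] = -0.8856

step 1: x^-=[2.4350, -1.9800]  P^-=[0.9413 0.1600; 0.1600 0.7800]  H_jac=[0.7759 -0.6309]  S=[1.1304]  K=[0.5567; -0.3255]  nu=[-0.5384]  x^+=[2.1353, -1.8047]  P^+=[0.5909 0.3649; 0.3649 0.6602]
step 2: x^-=[1.6841, -1.8047]  P^-=[1.0646 0.5249; 0.5249 0.7802]  H_jac=[0.6822 -0.7311]  S=[0.7989]  K=[0.4287; -0.2658]  nu=[-5.3784]  x^+=[-0.6218, -0.3753]  P^+=[0.9177 0.6159; 0.6159 0.7238]
step 3: x^-=[-0.7156, -0.3753]  P^-=[1.5209 0.7919; 0.7919 0.8438]  H_jac=[-0.8856 -0.4644]  S=[2.4363]  K=[-0.7038; -0.4487]  nu=[-1.9380]  x^+=[0.6484, 0.4943]  P^+=[0.3141 0.0225; 0.0225 0.3533]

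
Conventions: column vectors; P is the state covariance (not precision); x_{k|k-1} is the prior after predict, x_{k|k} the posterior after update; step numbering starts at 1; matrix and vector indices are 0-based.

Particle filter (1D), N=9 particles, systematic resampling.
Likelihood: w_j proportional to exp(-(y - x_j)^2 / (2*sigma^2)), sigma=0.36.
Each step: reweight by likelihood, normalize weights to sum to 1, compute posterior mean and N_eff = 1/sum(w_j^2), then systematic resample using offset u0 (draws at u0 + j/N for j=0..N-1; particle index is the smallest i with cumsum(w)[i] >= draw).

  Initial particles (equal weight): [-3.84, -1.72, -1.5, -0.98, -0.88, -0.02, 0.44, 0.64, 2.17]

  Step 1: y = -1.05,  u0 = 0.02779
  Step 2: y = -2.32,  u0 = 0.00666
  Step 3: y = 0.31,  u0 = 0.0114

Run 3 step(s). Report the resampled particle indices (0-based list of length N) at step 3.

resampled_idx = [0, 6, 6, 6, 7, 7, 7, 8, 8]

step 1: w=[0.0000, 0.0700, 0.1811, 0.3882, 0.3539, 0.0066, 0.0001, 0.0000, 0.0000]  mean=-1.0842  Neff=3.1873  idx=[1, 2, 2, 3, 3, 3, 4, 4, 4]
step 2: w=[0.6192, 0.1855, 0.1855, 0.0024, 0.0024, 0.0024, 0.0008, 0.0008, 0.0008]  mean=-1.6309  Neff=2.2113  idx=[0, 0, 0, 0, 0, 0, 1, 1, 2]
step 3: w=[0.0119, 0.0119, 0.0119, 0.0119, 0.0119, 0.0119, 0.3095, 0.3095, 0.3095]  mean=-1.5157  Neff=3.4685  idx=[0, 6, 6, 6, 7, 7, 7, 8, 8]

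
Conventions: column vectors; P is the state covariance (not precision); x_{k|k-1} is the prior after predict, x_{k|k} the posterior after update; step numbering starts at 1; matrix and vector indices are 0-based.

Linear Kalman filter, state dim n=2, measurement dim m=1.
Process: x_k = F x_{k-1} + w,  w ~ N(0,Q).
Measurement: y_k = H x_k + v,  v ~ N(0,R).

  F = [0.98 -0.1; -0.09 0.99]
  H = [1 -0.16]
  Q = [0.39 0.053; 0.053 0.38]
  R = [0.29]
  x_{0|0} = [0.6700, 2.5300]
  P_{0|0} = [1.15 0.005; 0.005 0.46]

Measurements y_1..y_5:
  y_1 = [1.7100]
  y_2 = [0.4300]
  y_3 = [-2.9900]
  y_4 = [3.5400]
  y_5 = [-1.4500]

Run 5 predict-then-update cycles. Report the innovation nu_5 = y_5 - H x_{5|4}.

step 1: x^-=[0.4036, 2.4444]  P^-=[1.4981 -0.0891; -0.0891 0.8393]  S=[1.8381]  K=[0.8228; -0.1215]  nu=[1.6975]  x^+=[1.8003, 2.2381]  P^+=[0.2538 0.0947; 0.0947 0.8121]
step 2: x^-=[1.5405, 2.0537]  P^-=[0.6233 0.0429; 0.0429 1.1611]  S=[0.9293]  K=[0.6633; -0.1537]  nu=[-0.7819]  x^+=[1.0218, 2.1739]  P^+=[0.2144 0.1377; 0.1377 1.1392]
step 3: x^-=[0.7840, 2.0602]  P^-=[0.5803 0.0561; 0.0561 1.4737]  S=[0.8901]  K=[0.6419; -0.2018]  nu=[-3.4444]  x^+=[-1.4269, 2.7554]  P^+=[0.2136 0.1715; 0.1715 1.4375]
step 4: x^-=[-1.6739, 2.8563]  P^-=[0.5759 0.0597; 0.0597 1.7600]  S=[0.8918]  K=[0.6350; -0.2488]  nu=[5.6709]  x^+=[1.9273, 1.4455]  P^+=[0.2163 0.2006; 0.2006 1.7048]
step 5: x^-=[1.7442, 1.2576]  P^-=[0.5754 0.0616; 0.0616 2.0169]  S=[0.8973]  K=[0.6303; -0.2910]  nu=[-2.9929]  x^+=[-0.1422, 2.1285]  P^+=[0.2190 0.2262; 0.2262 1.9409]

innov = [-2.9929]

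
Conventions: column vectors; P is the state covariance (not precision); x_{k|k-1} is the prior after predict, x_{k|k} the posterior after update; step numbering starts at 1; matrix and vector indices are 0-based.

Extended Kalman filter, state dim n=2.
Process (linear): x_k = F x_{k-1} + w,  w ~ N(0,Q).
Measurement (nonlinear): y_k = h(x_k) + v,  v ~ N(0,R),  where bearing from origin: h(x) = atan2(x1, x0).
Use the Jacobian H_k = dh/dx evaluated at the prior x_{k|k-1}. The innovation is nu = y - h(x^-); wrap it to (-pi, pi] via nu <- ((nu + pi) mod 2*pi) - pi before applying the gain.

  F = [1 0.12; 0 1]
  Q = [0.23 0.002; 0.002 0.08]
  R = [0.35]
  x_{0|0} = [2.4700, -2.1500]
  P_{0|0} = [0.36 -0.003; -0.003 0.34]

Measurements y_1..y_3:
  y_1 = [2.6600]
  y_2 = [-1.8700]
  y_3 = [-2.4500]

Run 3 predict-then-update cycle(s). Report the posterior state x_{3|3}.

step 1: x^-=[2.2120, -2.1500]  P^-=[0.5942 0.0398; 0.0398 0.4200]  H_jac=[0.2259 0.2325]  S=[0.4072]  K=[0.3524; 0.2618]  nu=[-2.8520]  x^+=[1.2069, -2.8968]  P^+=[0.5436 0.0022; 0.0022 0.3921]
step 2: x^-=[0.8593, -2.8968]  P^-=[0.7798 0.0513; 0.0513 0.4721]  H_jac=[0.3173 0.0941]  S=[0.4357]  K=[0.5789; 0.1393]  nu=[-0.5876]  x^+=[0.5192, -2.9786]  P^+=[0.6338 0.0161; 0.0161 0.4636]
step 3: x^-=[0.1617, -2.9786]  P^-=[0.8743 0.0738; 0.0738 0.5436]  H_jac=[0.3347 0.0182]  S=[0.4490]  K=[0.6547; 0.0770]  nu=[-0.9335]  x^+=[-0.4494, -3.0505]  P^+=[0.6818 0.0511; 0.0511 0.5410]

x_post = [-0.4494, -3.0505]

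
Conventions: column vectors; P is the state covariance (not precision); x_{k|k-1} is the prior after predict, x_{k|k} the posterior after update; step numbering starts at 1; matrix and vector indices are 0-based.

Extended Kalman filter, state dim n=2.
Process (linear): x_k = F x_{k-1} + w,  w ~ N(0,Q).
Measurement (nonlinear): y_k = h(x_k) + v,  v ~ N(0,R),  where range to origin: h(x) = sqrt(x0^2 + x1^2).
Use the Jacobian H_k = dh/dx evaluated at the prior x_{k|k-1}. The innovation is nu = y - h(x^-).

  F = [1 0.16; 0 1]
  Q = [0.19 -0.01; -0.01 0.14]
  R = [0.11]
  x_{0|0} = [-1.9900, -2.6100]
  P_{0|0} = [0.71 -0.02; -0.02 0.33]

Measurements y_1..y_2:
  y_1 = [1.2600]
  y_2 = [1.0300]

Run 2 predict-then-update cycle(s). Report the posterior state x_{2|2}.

step 1: x^-=[-2.4076, -2.6100]  P^-=[0.9020 0.0228; 0.0228 0.4700]  H_jac=[-0.6780 -0.7350]  S=[0.8014]  K=[-0.7841; -0.4504]  nu=[-2.2909]  x^+=[-0.6112, -1.5782]  P^+=[0.4093 -0.2602; -0.2602 0.3074]
step 2: x^-=[-0.8637, -1.5782]  P^-=[0.5239 -0.2210; -0.2210 0.4474]  H_jac=[-0.4801 -0.8772]  S=[0.3889]  K=[-0.1482; -0.7364]  nu=[-0.7691]  x^+=[-0.7498, -1.0118]  P^+=[0.5154 -0.2635; -0.2635 0.2365]

x_post = [-0.7498, -1.0118]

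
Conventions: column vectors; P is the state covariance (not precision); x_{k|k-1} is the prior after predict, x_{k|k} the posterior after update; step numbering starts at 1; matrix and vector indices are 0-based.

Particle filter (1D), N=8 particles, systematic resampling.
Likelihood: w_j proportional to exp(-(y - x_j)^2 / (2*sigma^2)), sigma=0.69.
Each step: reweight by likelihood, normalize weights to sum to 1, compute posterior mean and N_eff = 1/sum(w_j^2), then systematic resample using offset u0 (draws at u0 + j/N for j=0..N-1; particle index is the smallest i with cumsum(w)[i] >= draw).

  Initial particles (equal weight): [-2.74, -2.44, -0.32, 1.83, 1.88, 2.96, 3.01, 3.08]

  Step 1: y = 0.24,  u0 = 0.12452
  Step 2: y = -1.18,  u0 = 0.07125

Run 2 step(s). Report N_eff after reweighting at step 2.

step 1: w=[0.0001, 0.0006, 0.8458, 0.0826, 0.0698, 0.0005, 0.0004, 0.0002]  mean=0.0133  Neff=1.3755  idx=[2, 2, 2, 2, 2, 2, 3, 6]
step 2: w=[0.1667, 0.1667, 0.1667, 0.1667, 0.1667, 0.1667, 0.0000, 0.0000]  mean=-0.3199  Neff=6.0003  idx=[0, 1, 1, 2, 3, 4, 4, 5]

N_eff = 6.0003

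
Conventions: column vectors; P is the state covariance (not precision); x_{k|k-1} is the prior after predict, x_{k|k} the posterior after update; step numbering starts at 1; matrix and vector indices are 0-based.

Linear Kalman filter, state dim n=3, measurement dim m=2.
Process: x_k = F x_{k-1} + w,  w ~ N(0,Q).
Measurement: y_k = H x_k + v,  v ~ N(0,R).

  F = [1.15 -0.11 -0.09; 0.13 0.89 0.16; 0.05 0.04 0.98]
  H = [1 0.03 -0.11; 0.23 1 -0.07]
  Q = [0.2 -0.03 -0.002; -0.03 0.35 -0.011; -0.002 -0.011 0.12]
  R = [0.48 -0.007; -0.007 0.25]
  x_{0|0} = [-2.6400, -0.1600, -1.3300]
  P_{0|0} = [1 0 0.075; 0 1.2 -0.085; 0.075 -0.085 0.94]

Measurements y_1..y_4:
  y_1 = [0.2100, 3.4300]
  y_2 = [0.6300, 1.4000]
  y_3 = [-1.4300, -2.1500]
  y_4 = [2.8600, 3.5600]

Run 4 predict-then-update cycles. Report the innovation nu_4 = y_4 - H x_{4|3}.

innov = [3.6530, 4.9706]

step 1: x^-=[-2.8987, -0.6984, -1.4418]  P^-=[1.5274 0.0097 0.0610; 0.0097 1.3204 0.1211; 0.0610 0.1211 1.0279]  S=[2.0074 0.3822; 0.3822 1.6418]  K=[0.7495 0.0428; -0.1407 0.8332; -0.0329 0.0461]  nu=[2.9711, 4.6942]  x^+=[-0.4709, 2.7947, -1.3231]  P^+=[0.3721 -0.0735 0.0946; -0.0735 0.2305 0.0616; 0.0946 0.0616 1.0234]
step 2: x^-=[-0.7299, 2.2144, -1.2084]  P^-=[0.7034 -0.0756 0.0245; -0.0756 0.5696 0.2234; 0.0245 0.2234 1.1180]  S=[1.1861 0.0770; 0.0770 0.7954]  K=[0.5857 0.0495; -0.1146 0.6856; -0.0903 0.1983]  nu=[1.1605, -0.7311]  x^+=[-0.0864, 1.5802, -1.4581]  P^+=[0.2902 -0.0535 0.0708; -0.0535 0.1922 0.1095; 0.0708 0.1095 1.0798]
step 3: x^-=[-0.1419, 1.1618, -1.3701]  P^-=[0.5959 -0.0735 -0.0163; -0.0735 0.5565 0.2702; -0.0163 0.2702 1.1733]  S=[1.0880 0.0531; 0.0531 0.7727]  K=[0.5451 0.0463; -0.1128 0.6816; -0.1383 0.2480]  nu=[-1.4736, -3.3751]  x^+=[-1.1015, -0.9726, -2.0033]  P^+=[0.2683 -0.0505 0.0500; -0.0505 0.1918 0.1291; 0.0500 0.1291 1.1087]
step 4: x^-=[-0.9794, -1.3293, -2.0572]  P^-=[0.5711 -0.0795 -0.0455; -0.0795 0.5620 0.2891; -0.0455 0.2891 1.2006]  S=[1.0695 0.0423; 0.0423 0.7725]  K=[0.5348 0.0419; -0.1154 0.6840; -0.1683 0.2611]  nu=[3.6530, 4.9706]  x^+=[1.1825, 1.6488, -1.3742]  P^+=[0.2620 -0.0510 0.0367; -0.0510 0.1931 0.1365; 0.0367 0.1365 1.1213]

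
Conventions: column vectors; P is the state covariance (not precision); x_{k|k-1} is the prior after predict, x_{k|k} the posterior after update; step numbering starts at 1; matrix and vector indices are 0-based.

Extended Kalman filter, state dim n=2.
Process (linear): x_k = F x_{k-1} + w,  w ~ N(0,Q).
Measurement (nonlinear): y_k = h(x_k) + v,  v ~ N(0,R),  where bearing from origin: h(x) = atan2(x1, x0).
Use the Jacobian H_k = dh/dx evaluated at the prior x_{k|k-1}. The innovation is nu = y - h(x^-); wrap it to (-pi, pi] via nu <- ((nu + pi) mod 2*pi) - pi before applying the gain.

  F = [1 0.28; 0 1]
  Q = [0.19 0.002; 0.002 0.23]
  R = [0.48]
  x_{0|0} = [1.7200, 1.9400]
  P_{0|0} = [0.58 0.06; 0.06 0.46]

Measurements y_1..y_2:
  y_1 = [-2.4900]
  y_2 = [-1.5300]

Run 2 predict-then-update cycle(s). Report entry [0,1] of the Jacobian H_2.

step 1: x^-=[2.2632, 1.9400]  P^-=[0.8397 0.1908; 0.1908 0.6900]  H_jac=[-0.2183 0.2547]  S=[0.5436]  K=[-0.2479; 0.2467]  nu=[3.0845]  x^+=[1.4987, 2.7009]  P^+=[0.8063 0.2240; 0.2240 0.6569]
step 2: x^-=[2.2549, 2.7009]  P^-=[1.1732 0.4100; 0.4100 0.8869]  H_jac=[-0.2182 0.1821]  S=[0.5327]  K=[-0.3403; 0.1354]  nu=[-2.4051]  x^+=[3.0735, 2.3753]  P^+=[1.1115 0.4345; 0.4345 0.8772]

H_jac[0,1] = 0.1821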